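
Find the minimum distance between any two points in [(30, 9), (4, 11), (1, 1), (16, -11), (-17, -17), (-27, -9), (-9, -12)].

Computing all pairwise distances among 7 points:

d((30, 9), (4, 11)) = 26.0768
d((30, 9), (1, 1)) = 30.0832
d((30, 9), (16, -11)) = 24.4131
d((30, 9), (-17, -17)) = 53.7122
d((30, 9), (-27, -9)) = 59.7746
d((30, 9), (-9, -12)) = 44.2945
d((4, 11), (1, 1)) = 10.4403
d((4, 11), (16, -11)) = 25.0599
d((4, 11), (-17, -17)) = 35.0
d((4, 11), (-27, -9)) = 36.8917
d((4, 11), (-9, -12)) = 26.4197
d((1, 1), (16, -11)) = 19.2094
d((1, 1), (-17, -17)) = 25.4558
d((1, 1), (-27, -9)) = 29.7321
d((1, 1), (-9, -12)) = 16.4012
d((16, -11), (-17, -17)) = 33.541
d((16, -11), (-27, -9)) = 43.0465
d((16, -11), (-9, -12)) = 25.02
d((-17, -17), (-27, -9)) = 12.8062
d((-17, -17), (-9, -12)) = 9.434 <-- minimum
d((-27, -9), (-9, -12)) = 18.2483

Closest pair: (-17, -17) and (-9, -12) with distance 9.434

The closest pair is (-17, -17) and (-9, -12) with Euclidean distance 9.434. For 7 points, brute-force pairwise comparison is shown above. For large n, the divide-and-conquer algorithm (sort by x, recurse on halves, check the dividing strip) achieves O(n log n).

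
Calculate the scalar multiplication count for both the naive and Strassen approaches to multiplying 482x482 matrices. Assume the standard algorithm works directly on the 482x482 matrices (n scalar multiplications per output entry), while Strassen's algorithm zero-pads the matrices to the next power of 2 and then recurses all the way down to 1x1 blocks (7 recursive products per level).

Matrix multiplication for 482x482 matrices:

Strassen's algorithm requires power-of-2 dimensions. Pad 482x482 to 512x512 (next power of 2).

Standard algorithm: 482^3 = 111980168 multiplications
Strassen's algorithm: 7^(log2(512)) = 7^9 = 40353607 multiplications
Savings: 111980168 - 40353607 = 71626561 multiplications

Standard: 111980168 multiplications (482^3). Strassen: 40353607 multiplications (7^9, after padding to 512x512). Strassen reduces 8 recursive multiplications to 7 at each level.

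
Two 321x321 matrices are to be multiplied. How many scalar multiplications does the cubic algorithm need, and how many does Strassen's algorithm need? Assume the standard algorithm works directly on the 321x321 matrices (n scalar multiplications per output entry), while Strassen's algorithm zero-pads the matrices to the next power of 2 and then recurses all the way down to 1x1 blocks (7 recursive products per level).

Matrix multiplication for 321x321 matrices:

Strassen's algorithm requires power-of-2 dimensions. Pad 321x321 to 512x512 (next power of 2).

Standard algorithm: 321^3 = 33076161 multiplications
Strassen's algorithm: 7^(log2(512)) = 7^9 = 40353607 multiplications
Difference: 33076161 - 40353607 = -7277446 (Strassen uses MORE here due to padding overhead — for small or just-over-power-of-2 n, padding can outweigh the per-level savings)

Standard: 33076161 multiplications (321^3). Strassen: 40353607 multiplications (7^9, after padding to 512x512). Strassen reduces 8 recursive multiplications to 7 at each level.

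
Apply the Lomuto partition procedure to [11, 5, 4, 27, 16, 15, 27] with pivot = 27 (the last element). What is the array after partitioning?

Lomuto partition with pivot = 27:

Initial array: [11, 5, 4, 27, 16, 15, 27]

arr[0]=11 <= 27: swap with position 0, array becomes [11, 5, 4, 27, 16, 15, 27]
arr[1]=5 <= 27: swap with position 1, array becomes [11, 5, 4, 27, 16, 15, 27]
arr[2]=4 <= 27: swap with position 2, array becomes [11, 5, 4, 27, 16, 15, 27]
arr[3]=27 <= 27: swap with position 3, array becomes [11, 5, 4, 27, 16, 15, 27]
arr[4]=16 <= 27: swap with position 4, array becomes [11, 5, 4, 27, 16, 15, 27]
arr[5]=15 <= 27: swap with position 5, array becomes [11, 5, 4, 27, 16, 15, 27]

Place pivot at position 6: [11, 5, 4, 27, 16, 15, 27]
Pivot position: 6

After partitioning with pivot 27, the array becomes [11, 5, 4, 27, 16, 15, 27]. The pivot is placed at index 6. All elements to the left of the pivot are <= 27, and all elements to the right are > 27.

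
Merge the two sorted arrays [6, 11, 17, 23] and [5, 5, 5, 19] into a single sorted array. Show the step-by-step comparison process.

Merging process:

Compare 6 vs 5: take 5 from right. Merged: [5]
Compare 6 vs 5: take 5 from right. Merged: [5, 5]
Compare 6 vs 5: take 5 from right. Merged: [5, 5, 5]
Compare 6 vs 19: take 6 from left. Merged: [5, 5, 5, 6]
Compare 11 vs 19: take 11 from left. Merged: [5, 5, 5, 6, 11]
Compare 17 vs 19: take 17 from left. Merged: [5, 5, 5, 6, 11, 17]
Compare 23 vs 19: take 19 from right. Merged: [5, 5, 5, 6, 11, 17, 19]
Append remaining from left: [23]. Merged: [5, 5, 5, 6, 11, 17, 19, 23]

Final merged array: [5, 5, 5, 6, 11, 17, 19, 23]
Total comparisons: 7

The merged array is [5, 5, 5, 6, 11, 17, 19, 23], requiring 7 comparisons. The merge step runs in O(n) time where n is the total number of elements.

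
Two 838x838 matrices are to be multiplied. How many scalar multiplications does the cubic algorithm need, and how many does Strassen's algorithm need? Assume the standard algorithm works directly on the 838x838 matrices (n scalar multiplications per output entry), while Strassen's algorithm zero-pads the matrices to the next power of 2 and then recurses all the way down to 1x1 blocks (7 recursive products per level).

Matrix multiplication for 838x838 matrices:

Strassen's algorithm requires power-of-2 dimensions. Pad 838x838 to 1024x1024 (next power of 2).

Standard algorithm: 838^3 = 588480472 multiplications
Strassen's algorithm: 7^(log2(1024)) = 7^10 = 282475249 multiplications
Savings: 588480472 - 282475249 = 306005223 multiplications

Standard: 588480472 multiplications (838^3). Strassen: 282475249 multiplications (7^10, after padding to 1024x1024). Strassen reduces 8 recursive multiplications to 7 at each level.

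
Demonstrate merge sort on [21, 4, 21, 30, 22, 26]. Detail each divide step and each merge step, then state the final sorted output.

Merge sort trace:

Split: [21, 4, 21, 30, 22, 26] -> [21, 4, 21] and [30, 22, 26]
  Split: [21, 4, 21] -> [21] and [4, 21]
    Split: [4, 21] -> [4] and [21]
    Merge: [4] + [21] -> [4, 21]
  Merge: [21] + [4, 21] -> [4, 21, 21]
  Split: [30, 22, 26] -> [30] and [22, 26]
    Split: [22, 26] -> [22] and [26]
    Merge: [22] + [26] -> [22, 26]
  Merge: [30] + [22, 26] -> [22, 26, 30]
Merge: [4, 21, 21] + [22, 26, 30] -> [4, 21, 21, 22, 26, 30]

Final sorted array: [4, 21, 21, 22, 26, 30]

The merge sort proceeds by recursively splitting the array and merging sorted halves.
After all merges, the sorted array is [4, 21, 21, 22, 26, 30].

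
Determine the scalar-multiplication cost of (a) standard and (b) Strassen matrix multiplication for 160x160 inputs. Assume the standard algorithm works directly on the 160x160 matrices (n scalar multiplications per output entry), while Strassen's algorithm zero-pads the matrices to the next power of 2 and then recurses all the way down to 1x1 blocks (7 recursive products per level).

Matrix multiplication for 160x160 matrices:

Strassen's algorithm requires power-of-2 dimensions. Pad 160x160 to 256x256 (next power of 2).

Standard algorithm: 160^3 = 4096000 multiplications
Strassen's algorithm: 7^(log2(256)) = 7^8 = 5764801 multiplications
Difference: 4096000 - 5764801 = -1668801 (Strassen uses MORE here due to padding overhead — for small or just-over-power-of-2 n, padding can outweigh the per-level savings)

Standard: 4096000 multiplications (160^3). Strassen: 5764801 multiplications (7^8, after padding to 256x256). Strassen reduces 8 recursive multiplications to 7 at each level.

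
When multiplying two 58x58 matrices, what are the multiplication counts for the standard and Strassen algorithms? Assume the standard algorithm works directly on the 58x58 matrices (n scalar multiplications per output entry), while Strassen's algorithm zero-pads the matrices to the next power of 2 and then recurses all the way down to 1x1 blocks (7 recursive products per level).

Matrix multiplication for 58x58 matrices:

Strassen's algorithm requires power-of-2 dimensions. Pad 58x58 to 64x64 (next power of 2).

Standard algorithm: 58^3 = 195112 multiplications
Strassen's algorithm: 7^(log2(64)) = 7^6 = 117649 multiplications
Savings: 195112 - 117649 = 77463 multiplications

Standard: 195112 multiplications (58^3). Strassen: 117649 multiplications (7^6, after padding to 64x64). Strassen reduces 8 recursive multiplications to 7 at each level.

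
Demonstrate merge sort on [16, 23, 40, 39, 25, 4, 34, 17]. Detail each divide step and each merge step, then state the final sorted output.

Merge sort trace:

Split: [16, 23, 40, 39, 25, 4, 34, 17] -> [16, 23, 40, 39] and [25, 4, 34, 17]
  Split: [16, 23, 40, 39] -> [16, 23] and [40, 39]
    Split: [16, 23] -> [16] and [23]
    Merge: [16] + [23] -> [16, 23]
    Split: [40, 39] -> [40] and [39]
    Merge: [40] + [39] -> [39, 40]
  Merge: [16, 23] + [39, 40] -> [16, 23, 39, 40]
  Split: [25, 4, 34, 17] -> [25, 4] and [34, 17]
    Split: [25, 4] -> [25] and [4]
    Merge: [25] + [4] -> [4, 25]
    Split: [34, 17] -> [34] and [17]
    Merge: [34] + [17] -> [17, 34]
  Merge: [4, 25] + [17, 34] -> [4, 17, 25, 34]
Merge: [16, 23, 39, 40] + [4, 17, 25, 34] -> [4, 16, 17, 23, 25, 34, 39, 40]

Final sorted array: [4, 16, 17, 23, 25, 34, 39, 40]

The merge sort proceeds by recursively splitting the array and merging sorted halves.
After all merges, the sorted array is [4, 16, 17, 23, 25, 34, 39, 40].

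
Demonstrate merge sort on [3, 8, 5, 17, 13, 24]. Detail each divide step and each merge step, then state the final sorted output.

Merge sort trace:

Split: [3, 8, 5, 17, 13, 24] -> [3, 8, 5] and [17, 13, 24]
  Split: [3, 8, 5] -> [3] and [8, 5]
    Split: [8, 5] -> [8] and [5]
    Merge: [8] + [5] -> [5, 8]
  Merge: [3] + [5, 8] -> [3, 5, 8]
  Split: [17, 13, 24] -> [17] and [13, 24]
    Split: [13, 24] -> [13] and [24]
    Merge: [13] + [24] -> [13, 24]
  Merge: [17] + [13, 24] -> [13, 17, 24]
Merge: [3, 5, 8] + [13, 17, 24] -> [3, 5, 8, 13, 17, 24]

Final sorted array: [3, 5, 8, 13, 17, 24]

The merge sort proceeds by recursively splitting the array and merging sorted halves.
After all merges, the sorted array is [3, 5, 8, 13, 17, 24].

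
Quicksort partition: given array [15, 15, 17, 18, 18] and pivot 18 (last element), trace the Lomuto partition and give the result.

Lomuto partition with pivot = 18:

Initial array: [15, 15, 17, 18, 18]

arr[0]=15 <= 18: swap with position 0, array becomes [15, 15, 17, 18, 18]
arr[1]=15 <= 18: swap with position 1, array becomes [15, 15, 17, 18, 18]
arr[2]=17 <= 18: swap with position 2, array becomes [15, 15, 17, 18, 18]
arr[3]=18 <= 18: swap with position 3, array becomes [15, 15, 17, 18, 18]

Place pivot at position 4: [15, 15, 17, 18, 18]
Pivot position: 4

After partitioning with pivot 18, the array becomes [15, 15, 17, 18, 18]. The pivot is placed at index 4. All elements to the left of the pivot are <= 18, and all elements to the right are > 18.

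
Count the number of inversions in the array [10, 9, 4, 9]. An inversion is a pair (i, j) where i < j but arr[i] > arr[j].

Finding inversions in [10, 9, 4, 9]:

(0, 1): arr[0]=10 > arr[1]=9
(0, 2): arr[0]=10 > arr[2]=4
(0, 3): arr[0]=10 > arr[3]=9
(1, 2): arr[1]=9 > arr[2]=4

Total inversions: 4

The array has 4 inversion(s): (0,1), (0,2), (0,3), (1,2). Each pair (i,j) satisfies i < j and arr[i] > arr[j].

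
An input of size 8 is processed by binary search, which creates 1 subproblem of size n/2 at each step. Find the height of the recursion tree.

For divide and conquer with division factor 2:

Problem sizes at each level:
Level 0: 8
Level 1: 4
Level 2: 2
Level 3: 1

The root is level 0 and the size-1 base case is level 3 (the tree spans levels 0 through 3, i.e. 4 levels counting the root), so the depth is the number of divisions: log_2(8) = 3

The recursion tree depth is log_2(8) = 3. At each level, the problem size is divided by 2, so it takes 3 divisions to reduce to a base case of size 1. The algorithm makes 1 recursive call at each level.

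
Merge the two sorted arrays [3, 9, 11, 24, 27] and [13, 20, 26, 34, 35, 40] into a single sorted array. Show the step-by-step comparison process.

Merging process:

Compare 3 vs 13: take 3 from left. Merged: [3]
Compare 9 vs 13: take 9 from left. Merged: [3, 9]
Compare 11 vs 13: take 11 from left. Merged: [3, 9, 11]
Compare 24 vs 13: take 13 from right. Merged: [3, 9, 11, 13]
Compare 24 vs 20: take 20 from right. Merged: [3, 9, 11, 13, 20]
Compare 24 vs 26: take 24 from left. Merged: [3, 9, 11, 13, 20, 24]
Compare 27 vs 26: take 26 from right. Merged: [3, 9, 11, 13, 20, 24, 26]
Compare 27 vs 34: take 27 from left. Merged: [3, 9, 11, 13, 20, 24, 26, 27]
Append remaining from right: [34, 35, 40]. Merged: [3, 9, 11, 13, 20, 24, 26, 27, 34, 35, 40]

Final merged array: [3, 9, 11, 13, 20, 24, 26, 27, 34, 35, 40]
Total comparisons: 8

The merged array is [3, 9, 11, 13, 20, 24, 26, 27, 34, 35, 40], requiring 8 comparisons. The merge step runs in O(n) time where n is the total number of elements.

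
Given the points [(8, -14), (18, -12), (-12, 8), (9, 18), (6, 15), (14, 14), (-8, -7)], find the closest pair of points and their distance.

Computing all pairwise distances among 7 points:

d((8, -14), (18, -12)) = 10.198
d((8, -14), (-12, 8)) = 29.7321
d((8, -14), (9, 18)) = 32.0156
d((8, -14), (6, 15)) = 29.0689
d((8, -14), (14, 14)) = 28.6356
d((8, -14), (-8, -7)) = 17.4642
d((18, -12), (-12, 8)) = 36.0555
d((18, -12), (9, 18)) = 31.3209
d((18, -12), (6, 15)) = 29.5466
d((18, -12), (14, 14)) = 26.3059
d((18, -12), (-8, -7)) = 26.4764
d((-12, 8), (9, 18)) = 23.2594
d((-12, 8), (6, 15)) = 19.3132
d((-12, 8), (14, 14)) = 26.6833
d((-12, 8), (-8, -7)) = 15.5242
d((9, 18), (6, 15)) = 4.2426 <-- minimum
d((9, 18), (14, 14)) = 6.4031
d((9, 18), (-8, -7)) = 30.2324
d((6, 15), (14, 14)) = 8.0623
d((6, 15), (-8, -7)) = 26.0768
d((14, 14), (-8, -7)) = 30.4138

Closest pair: (9, 18) and (6, 15) with distance 4.2426

The closest pair is (9, 18) and (6, 15) with Euclidean distance 4.2426. For 7 points, brute-force pairwise comparison is shown above. For large n, the divide-and-conquer algorithm (sort by x, recurse on halves, check the dividing strip) achieves O(n log n).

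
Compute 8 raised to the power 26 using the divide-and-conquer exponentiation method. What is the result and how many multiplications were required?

Computing 8^26 by squaring (build up from 8^1; each line after the first costs one multiplication):

8^1 = 8
8^2 = (8^1)^2 = 8^2 = 64
8^3 = 8 * 8^2 = 8 * 64 = 512
8^6 = (8^3)^2 = 512^2 = 262144
8^12 = (8^6)^2 = 262144^2 = 68719476736
8^13 = 8 * 8^12 = 8 * 68719476736 = 549755813888
8^26 = (8^13)^2 = 549755813888^2 = 302231454903657293676544

Result: 302231454903657293676544
Multiplications needed: 6 (6 lines after 8^1)

8^26 = 302231454903657293676544. Using exponentiation by squaring, this requires 6 multiplications. The key idea: if the exponent is even, square the half-power; if odd, multiply by the base once.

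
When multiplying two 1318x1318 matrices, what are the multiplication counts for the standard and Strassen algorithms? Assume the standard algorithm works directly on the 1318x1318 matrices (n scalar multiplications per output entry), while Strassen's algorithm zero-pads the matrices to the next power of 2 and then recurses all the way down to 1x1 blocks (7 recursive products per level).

Matrix multiplication for 1318x1318 matrices:

Strassen's algorithm requires power-of-2 dimensions. Pad 1318x1318 to 2048x2048 (next power of 2).

Standard algorithm: 1318^3 = 2289529432 multiplications
Strassen's algorithm: 7^(log2(2048)) = 7^11 = 1977326743 multiplications
Savings: 2289529432 - 1977326743 = 312202689 multiplications

Standard: 2289529432 multiplications (1318^3). Strassen: 1977326743 multiplications (7^11, after padding to 2048x2048). Strassen reduces 8 recursive multiplications to 7 at each level.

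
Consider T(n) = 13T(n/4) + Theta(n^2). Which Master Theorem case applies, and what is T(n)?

Master Theorem for T(n) = 13T(n/4) + O(n^2):

a = 13, b = 4, c = 2
log_b(a) = log_4(13) = 1.8502

Case 3: c = 2 > log_4(13) = 1.8502
T(n) = O(n^2) = O(n^2)

For T(n) = 13T(n/4) + O(n^2): log_4(13) = 1.8502. This is Case 3 of the Master Theorem (c > log_b(a), work dominated by root), giving O(n^2).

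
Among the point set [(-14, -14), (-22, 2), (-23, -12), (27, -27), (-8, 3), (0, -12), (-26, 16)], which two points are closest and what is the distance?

Computing all pairwise distances among 7 points:

d((-14, -14), (-22, 2)) = 17.8885
d((-14, -14), (-23, -12)) = 9.2195 <-- minimum
d((-14, -14), (27, -27)) = 43.0116
d((-14, -14), (-8, 3)) = 18.0278
d((-14, -14), (0, -12)) = 14.1421
d((-14, -14), (-26, 16)) = 32.311
d((-22, 2), (-23, -12)) = 14.0357
d((-22, 2), (27, -27)) = 56.9386
d((-22, 2), (-8, 3)) = 14.0357
d((-22, 2), (0, -12)) = 26.0768
d((-22, 2), (-26, 16)) = 14.5602
d((-23, -12), (27, -27)) = 52.2015
d((-23, -12), (-8, 3)) = 21.2132
d((-23, -12), (0, -12)) = 23.0
d((-23, -12), (-26, 16)) = 28.1603
d((27, -27), (-8, 3)) = 46.0977
d((27, -27), (0, -12)) = 30.8869
d((27, -27), (-26, 16)) = 68.2495
d((-8, 3), (0, -12)) = 17.0
d((-8, 3), (-26, 16)) = 22.2036
d((0, -12), (-26, 16)) = 38.2099

Closest pair: (-14, -14) and (-23, -12) with distance 9.2195

The closest pair is (-14, -14) and (-23, -12) with Euclidean distance 9.2195. For 7 points, brute-force pairwise comparison is shown above. For large n, the divide-and-conquer algorithm (sort by x, recurse on halves, check the dividing strip) achieves O(n log n).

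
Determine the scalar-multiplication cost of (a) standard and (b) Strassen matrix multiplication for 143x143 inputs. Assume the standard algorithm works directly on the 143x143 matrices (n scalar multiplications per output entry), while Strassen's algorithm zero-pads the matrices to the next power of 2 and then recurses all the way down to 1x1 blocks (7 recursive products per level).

Matrix multiplication for 143x143 matrices:

Strassen's algorithm requires power-of-2 dimensions. Pad 143x143 to 256x256 (next power of 2).

Standard algorithm: 143^3 = 2924207 multiplications
Strassen's algorithm: 7^(log2(256)) = 7^8 = 5764801 multiplications
Difference: 2924207 - 5764801 = -2840594 (Strassen uses MORE here due to padding overhead — for small or just-over-power-of-2 n, padding can outweigh the per-level savings)

Standard: 2924207 multiplications (143^3). Strassen: 5764801 multiplications (7^8, after padding to 256x256). Strassen reduces 8 recursive multiplications to 7 at each level.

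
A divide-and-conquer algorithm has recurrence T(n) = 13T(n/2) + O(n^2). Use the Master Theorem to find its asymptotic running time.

Master Theorem for T(n) = 13T(n/2) + O(n^2):

a = 13, b = 2, c = 2
log_b(a) = log_2(13) = 3.7004

Case 1: c = 2 < log_2(13) = 3.7004
T(n) = O(n^(log_2 13))

For T(n) = 13T(n/2) + O(n^2): log_2(13) = 3.7004. This is Case 1 of the Master Theorem (c < log_b(a), work dominated by leaves), giving O(n^(log_2 13)).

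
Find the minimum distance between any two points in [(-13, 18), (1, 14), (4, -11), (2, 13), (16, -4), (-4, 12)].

Computing all pairwise distances among 6 points:

d((-13, 18), (1, 14)) = 14.5602
d((-13, 18), (4, -11)) = 33.6155
d((-13, 18), (2, 13)) = 15.8114
d((-13, 18), (16, -4)) = 36.4005
d((-13, 18), (-4, 12)) = 10.8167
d((1, 14), (4, -11)) = 25.1794
d((1, 14), (2, 13)) = 1.4142 <-- minimum
d((1, 14), (16, -4)) = 23.4307
d((1, 14), (-4, 12)) = 5.3852
d((4, -11), (2, 13)) = 24.0832
d((4, -11), (16, -4)) = 13.8924
d((4, -11), (-4, 12)) = 24.3516
d((2, 13), (16, -4)) = 22.0227
d((2, 13), (-4, 12)) = 6.0828
d((16, -4), (-4, 12)) = 25.6125

Closest pair: (1, 14) and (2, 13) with distance 1.4142

The closest pair is (1, 14) and (2, 13) with Euclidean distance 1.4142. For 6 points, brute-force pairwise comparison is shown above. For large n, the divide-and-conquer algorithm (sort by x, recurse on halves, check the dividing strip) achieves O(n log n).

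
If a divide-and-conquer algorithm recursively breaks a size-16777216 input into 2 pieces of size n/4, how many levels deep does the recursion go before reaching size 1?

For divide and conquer with division factor 4:

Problem sizes at each level:
Level 0: 16777216
Level 1: 4194304
Level 2: 1048576
Level 3: 262144
Level 4: 65536
Level 5: 16384
Level 6: 4096
Level 7: 1024
Level 8: 256
Level 9: 64
Level 10: 16
Level 11: 4
Level 12: 1

The root is level 0 and the size-1 base case is level 12 (the tree spans levels 0 through 12, i.e. 13 levels counting the root), so the depth is the number of divisions: log_4(16777216) = 12

The recursion tree depth is log_4(16777216) = 12. At each level, the problem size is divided by 4, so it takes 12 divisions to reduce to a base case of size 1. The algorithm makes 2 recursive calls at each level.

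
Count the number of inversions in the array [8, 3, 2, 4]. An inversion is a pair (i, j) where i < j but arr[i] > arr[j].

Finding inversions in [8, 3, 2, 4]:

(0, 1): arr[0]=8 > arr[1]=3
(0, 2): arr[0]=8 > arr[2]=2
(0, 3): arr[0]=8 > arr[3]=4
(1, 2): arr[1]=3 > arr[2]=2

Total inversions: 4

The array has 4 inversion(s): (0,1), (0,2), (0,3), (1,2). Each pair (i,j) satisfies i < j and arr[i] > arr[j].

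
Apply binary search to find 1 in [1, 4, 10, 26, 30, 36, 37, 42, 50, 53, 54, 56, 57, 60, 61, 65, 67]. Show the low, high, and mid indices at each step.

Binary search for 1 in [1, 4, 10, 26, 30, 36, 37, 42, 50, 53, 54, 56, 57, 60, 61, 65, 67]:

lo=0, hi=16, mid=8, arr[mid]=50 -> 50 > 1, search left half
lo=0, hi=7, mid=3, arr[mid]=26 -> 26 > 1, search left half
lo=0, hi=2, mid=1, arr[mid]=4 -> 4 > 1, search left half
lo=0, hi=0, mid=0, arr[mid]=1 -> Found target at index 0!

Binary search finds 1 at index 0 after 4 comparisons. The search repeatedly halves the search space by comparing with the middle element.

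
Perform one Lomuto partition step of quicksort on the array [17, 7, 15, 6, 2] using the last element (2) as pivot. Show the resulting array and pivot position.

Lomuto partition with pivot = 2:

Initial array: [17, 7, 15, 6, 2]

arr[0]=17 > 2: no swap
arr[1]=7 > 2: no swap
arr[2]=15 > 2: no swap
arr[3]=6 > 2: no swap

Place pivot at position 0: [2, 7, 15, 6, 17]
Pivot position: 0

After partitioning with pivot 2, the array becomes [2, 7, 15, 6, 17]. The pivot is placed at index 0. All elements to the left of the pivot are <= 2, and all elements to the right are > 2.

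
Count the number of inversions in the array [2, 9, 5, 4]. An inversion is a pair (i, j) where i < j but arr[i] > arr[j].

Finding inversions in [2, 9, 5, 4]:

(1, 2): arr[1]=9 > arr[2]=5
(1, 3): arr[1]=9 > arr[3]=4
(2, 3): arr[2]=5 > arr[3]=4

Total inversions: 3

The array has 3 inversion(s): (1,2), (1,3), (2,3). Each pair (i,j) satisfies i < j and arr[i] > arr[j].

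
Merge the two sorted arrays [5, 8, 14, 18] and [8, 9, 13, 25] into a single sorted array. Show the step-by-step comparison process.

Merging process:

Compare 5 vs 8: take 5 from left. Merged: [5]
Compare 8 vs 8: take 8 from left. Merged: [5, 8]
Compare 14 vs 8: take 8 from right. Merged: [5, 8, 8]
Compare 14 vs 9: take 9 from right. Merged: [5, 8, 8, 9]
Compare 14 vs 13: take 13 from right. Merged: [5, 8, 8, 9, 13]
Compare 14 vs 25: take 14 from left. Merged: [5, 8, 8, 9, 13, 14]
Compare 18 vs 25: take 18 from left. Merged: [5, 8, 8, 9, 13, 14, 18]
Append remaining from right: [25]. Merged: [5, 8, 8, 9, 13, 14, 18, 25]

Final merged array: [5, 8, 8, 9, 13, 14, 18, 25]
Total comparisons: 7

The merged array is [5, 8, 8, 9, 13, 14, 18, 25], requiring 7 comparisons. The merge step runs in O(n) time where n is the total number of elements.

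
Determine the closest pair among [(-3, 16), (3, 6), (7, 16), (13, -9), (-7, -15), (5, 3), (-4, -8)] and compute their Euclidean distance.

Computing all pairwise distances among 7 points:

d((-3, 16), (3, 6)) = 11.6619
d((-3, 16), (7, 16)) = 10.0
d((-3, 16), (13, -9)) = 29.6816
d((-3, 16), (-7, -15)) = 31.257
d((-3, 16), (5, 3)) = 15.2643
d((-3, 16), (-4, -8)) = 24.0208
d((3, 6), (7, 16)) = 10.7703
d((3, 6), (13, -9)) = 18.0278
d((3, 6), (-7, -15)) = 23.2594
d((3, 6), (5, 3)) = 3.6056 <-- minimum
d((3, 6), (-4, -8)) = 15.6525
d((7, 16), (13, -9)) = 25.7099
d((7, 16), (-7, -15)) = 34.0147
d((7, 16), (5, 3)) = 13.1529
d((7, 16), (-4, -8)) = 26.4008
d((13, -9), (-7, -15)) = 20.8806
d((13, -9), (5, 3)) = 14.4222
d((13, -9), (-4, -8)) = 17.0294
d((-7, -15), (5, 3)) = 21.6333
d((-7, -15), (-4, -8)) = 7.6158
d((5, 3), (-4, -8)) = 14.2127

Closest pair: (3, 6) and (5, 3) with distance 3.6056

The closest pair is (3, 6) and (5, 3) with Euclidean distance 3.6056. For 7 points, brute-force pairwise comparison is shown above. For large n, the divide-and-conquer algorithm (sort by x, recurse on halves, check the dividing strip) achieves O(n log n).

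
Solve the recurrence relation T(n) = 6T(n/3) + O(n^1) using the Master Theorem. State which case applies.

Master Theorem for T(n) = 6T(n/3) + O(n^1):

a = 6, b = 3, c = 1
log_b(a) = log_3(6) = 1.6309

Case 1: c = 1 < log_3(6) = 1.6309
T(n) = O(n^(log_3 6))

For T(n) = 6T(n/3) + O(n^1): log_3(6) = 1.6309. This is Case 1 of the Master Theorem (c < log_b(a), work dominated by leaves), giving O(n^(log_3 6)).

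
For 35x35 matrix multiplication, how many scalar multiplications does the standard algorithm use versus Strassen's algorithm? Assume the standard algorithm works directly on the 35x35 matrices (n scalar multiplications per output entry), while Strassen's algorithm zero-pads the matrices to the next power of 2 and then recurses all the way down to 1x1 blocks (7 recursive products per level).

Matrix multiplication for 35x35 matrices:

Strassen's algorithm requires power-of-2 dimensions. Pad 35x35 to 64x64 (next power of 2).

Standard algorithm: 35^3 = 42875 multiplications
Strassen's algorithm: 7^(log2(64)) = 7^6 = 117649 multiplications
Difference: 42875 - 117649 = -74774 (Strassen uses MORE here due to padding overhead — for small or just-over-power-of-2 n, padding can outweigh the per-level savings)

Standard: 42875 multiplications (35^3). Strassen: 117649 multiplications (7^6, after padding to 64x64). Strassen reduces 8 recursive multiplications to 7 at each level.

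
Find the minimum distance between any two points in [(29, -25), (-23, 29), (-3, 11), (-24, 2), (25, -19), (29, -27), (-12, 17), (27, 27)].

Computing all pairwise distances among 8 points:

d((29, -25), (-23, 29)) = 74.9667
d((29, -25), (-3, 11)) = 48.1664
d((29, -25), (-24, 2)) = 59.4811
d((29, -25), (25, -19)) = 7.2111
d((29, -25), (29, -27)) = 2.0 <-- minimum
d((29, -25), (-12, 17)) = 58.6941
d((29, -25), (27, 27)) = 52.0384
d((-23, 29), (-3, 11)) = 26.9072
d((-23, 29), (-24, 2)) = 27.0185
d((-23, 29), (25, -19)) = 67.8823
d((-23, 29), (29, -27)) = 76.4199
d((-23, 29), (-12, 17)) = 16.2788
d((-23, 29), (27, 27)) = 50.04
d((-3, 11), (-24, 2)) = 22.8473
d((-3, 11), (25, -19)) = 41.0366
d((-3, 11), (29, -27)) = 49.679
d((-3, 11), (-12, 17)) = 10.8167
d((-3, 11), (27, 27)) = 34.0
d((-24, 2), (25, -19)) = 53.3104
d((-24, 2), (29, -27)) = 60.4152
d((-24, 2), (-12, 17)) = 19.2094
d((-24, 2), (27, 27)) = 56.7979
d((25, -19), (29, -27)) = 8.9443
d((25, -19), (-12, 17)) = 51.6236
d((25, -19), (27, 27)) = 46.0435
d((29, -27), (-12, 17)) = 60.1415
d((29, -27), (27, 27)) = 54.037
d((-12, 17), (27, 27)) = 40.2616

Closest pair: (29, -25) and (29, -27) with distance 2.0

The closest pair is (29, -25) and (29, -27) with Euclidean distance 2.0. For 8 points, brute-force pairwise comparison is shown above. For large n, the divide-and-conquer algorithm (sort by x, recurse on halves, check the dividing strip) achieves O(n log n).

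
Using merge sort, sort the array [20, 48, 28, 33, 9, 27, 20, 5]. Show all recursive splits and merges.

Merge sort trace:

Split: [20, 48, 28, 33, 9, 27, 20, 5] -> [20, 48, 28, 33] and [9, 27, 20, 5]
  Split: [20, 48, 28, 33] -> [20, 48] and [28, 33]
    Split: [20, 48] -> [20] and [48]
    Merge: [20] + [48] -> [20, 48]
    Split: [28, 33] -> [28] and [33]
    Merge: [28] + [33] -> [28, 33]
  Merge: [20, 48] + [28, 33] -> [20, 28, 33, 48]
  Split: [9, 27, 20, 5] -> [9, 27] and [20, 5]
    Split: [9, 27] -> [9] and [27]
    Merge: [9] + [27] -> [9, 27]
    Split: [20, 5] -> [20] and [5]
    Merge: [20] + [5] -> [5, 20]
  Merge: [9, 27] + [5, 20] -> [5, 9, 20, 27]
Merge: [20, 28, 33, 48] + [5, 9, 20, 27] -> [5, 9, 20, 20, 27, 28, 33, 48]

Final sorted array: [5, 9, 20, 20, 27, 28, 33, 48]

The merge sort proceeds by recursively splitting the array and merging sorted halves.
After all merges, the sorted array is [5, 9, 20, 20, 27, 28, 33, 48].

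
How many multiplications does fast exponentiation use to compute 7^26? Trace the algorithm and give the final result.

Computing 7^26 by squaring (build up from 7^1; each line after the first costs one multiplication):

7^1 = 7
7^2 = (7^1)^2 = 7^2 = 49
7^3 = 7 * 7^2 = 7 * 49 = 343
7^6 = (7^3)^2 = 343^2 = 117649
7^12 = (7^6)^2 = 117649^2 = 13841287201
7^13 = 7 * 7^12 = 7 * 13841287201 = 96889010407
7^26 = (7^13)^2 = 96889010407^2 = 9387480337647754305649

Result: 9387480337647754305649
Multiplications needed: 6 (6 lines after 7^1)

7^26 = 9387480337647754305649. Using exponentiation by squaring, this requires 6 multiplications. The key idea: if the exponent is even, square the half-power; if odd, multiply by the base once.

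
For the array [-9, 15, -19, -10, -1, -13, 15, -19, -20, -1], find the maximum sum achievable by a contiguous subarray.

Using Kadane's algorithm on [-9, 15, -19, -10, -1, -13, 15, -19, -20, -1]:

Scanning through the array:
Position 1 (value 15): max_ending_here = 15, max_so_far = 15
Position 2 (value -19): max_ending_here = -4, max_so_far = 15
Position 3 (value -10): max_ending_here = -10, max_so_far = 15
Position 4 (value -1): max_ending_here = -1, max_so_far = 15
Position 5 (value -13): max_ending_here = -13, max_so_far = 15
Position 6 (value 15): max_ending_here = 15, max_so_far = 15
Position 7 (value -19): max_ending_here = -4, max_so_far = 15
Position 8 (value -20): max_ending_here = -20, max_so_far = 15
Position 9 (value -1): max_ending_here = -1, max_so_far = 15

Maximum subarray: [15]
Maximum sum: 15

The maximum subarray is [15] with sum 15. This subarray runs from index 1 to index 1.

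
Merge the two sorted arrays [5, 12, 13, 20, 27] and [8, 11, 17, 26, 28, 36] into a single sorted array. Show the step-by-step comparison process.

Merging process:

Compare 5 vs 8: take 5 from left. Merged: [5]
Compare 12 vs 8: take 8 from right. Merged: [5, 8]
Compare 12 vs 11: take 11 from right. Merged: [5, 8, 11]
Compare 12 vs 17: take 12 from left. Merged: [5, 8, 11, 12]
Compare 13 vs 17: take 13 from left. Merged: [5, 8, 11, 12, 13]
Compare 20 vs 17: take 17 from right. Merged: [5, 8, 11, 12, 13, 17]
Compare 20 vs 26: take 20 from left. Merged: [5, 8, 11, 12, 13, 17, 20]
Compare 27 vs 26: take 26 from right. Merged: [5, 8, 11, 12, 13, 17, 20, 26]
Compare 27 vs 28: take 27 from left. Merged: [5, 8, 11, 12, 13, 17, 20, 26, 27]
Append remaining from right: [28, 36]. Merged: [5, 8, 11, 12, 13, 17, 20, 26, 27, 28, 36]

Final merged array: [5, 8, 11, 12, 13, 17, 20, 26, 27, 28, 36]
Total comparisons: 9

The merged array is [5, 8, 11, 12, 13, 17, 20, 26, 27, 28, 36], requiring 9 comparisons. The merge step runs in O(n) time where n is the total number of elements.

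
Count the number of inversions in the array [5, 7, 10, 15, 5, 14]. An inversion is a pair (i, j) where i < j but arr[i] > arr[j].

Finding inversions in [5, 7, 10, 15, 5, 14]:

(1, 4): arr[1]=7 > arr[4]=5
(2, 4): arr[2]=10 > arr[4]=5
(3, 4): arr[3]=15 > arr[4]=5
(3, 5): arr[3]=15 > arr[5]=14

Total inversions: 4

The array has 4 inversion(s): (1,4), (2,4), (3,4), (3,5). Each pair (i,j) satisfies i < j and arr[i] > arr[j].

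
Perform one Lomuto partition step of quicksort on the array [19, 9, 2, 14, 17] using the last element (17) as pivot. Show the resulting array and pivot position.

Lomuto partition with pivot = 17:

Initial array: [19, 9, 2, 14, 17]

arr[0]=19 > 17: no swap
arr[1]=9 <= 17: swap with position 0, array becomes [9, 19, 2, 14, 17]
arr[2]=2 <= 17: swap with position 1, array becomes [9, 2, 19, 14, 17]
arr[3]=14 <= 17: swap with position 2, array becomes [9, 2, 14, 19, 17]

Place pivot at position 3: [9, 2, 14, 17, 19]
Pivot position: 3

After partitioning with pivot 17, the array becomes [9, 2, 14, 17, 19]. The pivot is placed at index 3. All elements to the left of the pivot are <= 17, and all elements to the right are > 17.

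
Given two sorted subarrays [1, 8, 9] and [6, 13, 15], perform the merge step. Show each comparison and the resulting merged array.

Merging process:

Compare 1 vs 6: take 1 from left. Merged: [1]
Compare 8 vs 6: take 6 from right. Merged: [1, 6]
Compare 8 vs 13: take 8 from left. Merged: [1, 6, 8]
Compare 9 vs 13: take 9 from left. Merged: [1, 6, 8, 9]
Append remaining from right: [13, 15]. Merged: [1, 6, 8, 9, 13, 15]

Final merged array: [1, 6, 8, 9, 13, 15]
Total comparisons: 4

The merged array is [1, 6, 8, 9, 13, 15], requiring 4 comparisons. The merge step runs in O(n) time where n is the total number of elements.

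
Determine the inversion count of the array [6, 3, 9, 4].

Finding inversions in [6, 3, 9, 4]:

(0, 1): arr[0]=6 > arr[1]=3
(0, 3): arr[0]=6 > arr[3]=4
(2, 3): arr[2]=9 > arr[3]=4

Total inversions: 3

The array has 3 inversion(s): (0,1), (0,3), (2,3). Each pair (i,j) satisfies i < j and arr[i] > arr[j].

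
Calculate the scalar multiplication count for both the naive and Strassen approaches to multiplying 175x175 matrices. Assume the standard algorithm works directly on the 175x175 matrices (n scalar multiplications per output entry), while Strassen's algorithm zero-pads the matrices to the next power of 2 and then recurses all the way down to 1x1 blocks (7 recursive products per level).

Matrix multiplication for 175x175 matrices:

Strassen's algorithm requires power-of-2 dimensions. Pad 175x175 to 256x256 (next power of 2).

Standard algorithm: 175^3 = 5359375 multiplications
Strassen's algorithm: 7^(log2(256)) = 7^8 = 5764801 multiplications
Difference: 5359375 - 5764801 = -405426 (Strassen uses MORE here due to padding overhead — for small or just-over-power-of-2 n, padding can outweigh the per-level savings)

Standard: 5359375 multiplications (175^3). Strassen: 5764801 multiplications (7^8, after padding to 256x256). Strassen reduces 8 recursive multiplications to 7 at each level.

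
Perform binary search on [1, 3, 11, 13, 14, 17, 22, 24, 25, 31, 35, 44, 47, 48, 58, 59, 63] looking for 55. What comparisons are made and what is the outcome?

Binary search for 55 in [1, 3, 11, 13, 14, 17, 22, 24, 25, 31, 35, 44, 47, 48, 58, 59, 63]:

lo=0, hi=16, mid=8, arr[mid]=25 -> 25 < 55, search right half
lo=9, hi=16, mid=12, arr[mid]=47 -> 47 < 55, search right half
lo=13, hi=16, mid=14, arr[mid]=58 -> 58 > 55, search left half
lo=13, hi=13, mid=13, arr[mid]=48 -> 48 < 55, search right half
lo=14 > hi=13, target 55 not found

Binary search determines that 55 is not in the array after 4 comparisons. The search space was exhausted without finding the target.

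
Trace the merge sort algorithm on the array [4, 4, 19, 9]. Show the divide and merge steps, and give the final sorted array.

Merge sort trace:

Split: [4, 4, 19, 9] -> [4, 4] and [19, 9]
  Split: [4, 4] -> [4] and [4]
  Merge: [4] + [4] -> [4, 4]
  Split: [19, 9] -> [19] and [9]
  Merge: [19] + [9] -> [9, 19]
Merge: [4, 4] + [9, 19] -> [4, 4, 9, 19]

Final sorted array: [4, 4, 9, 19]

The merge sort proceeds by recursively splitting the array and merging sorted halves.
After all merges, the sorted array is [4, 4, 9, 19].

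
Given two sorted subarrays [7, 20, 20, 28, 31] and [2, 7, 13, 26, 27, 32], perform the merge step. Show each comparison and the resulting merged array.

Merging process:

Compare 7 vs 2: take 2 from right. Merged: [2]
Compare 7 vs 7: take 7 from left. Merged: [2, 7]
Compare 20 vs 7: take 7 from right. Merged: [2, 7, 7]
Compare 20 vs 13: take 13 from right. Merged: [2, 7, 7, 13]
Compare 20 vs 26: take 20 from left. Merged: [2, 7, 7, 13, 20]
Compare 20 vs 26: take 20 from left. Merged: [2, 7, 7, 13, 20, 20]
Compare 28 vs 26: take 26 from right. Merged: [2, 7, 7, 13, 20, 20, 26]
Compare 28 vs 27: take 27 from right. Merged: [2, 7, 7, 13, 20, 20, 26, 27]
Compare 28 vs 32: take 28 from left. Merged: [2, 7, 7, 13, 20, 20, 26, 27, 28]
Compare 31 vs 32: take 31 from left. Merged: [2, 7, 7, 13, 20, 20, 26, 27, 28, 31]
Append remaining from right: [32]. Merged: [2, 7, 7, 13, 20, 20, 26, 27, 28, 31, 32]

Final merged array: [2, 7, 7, 13, 20, 20, 26, 27, 28, 31, 32]
Total comparisons: 10

The merged array is [2, 7, 7, 13, 20, 20, 26, 27, 28, 31, 32], requiring 10 comparisons. The merge step runs in O(n) time where n is the total number of elements.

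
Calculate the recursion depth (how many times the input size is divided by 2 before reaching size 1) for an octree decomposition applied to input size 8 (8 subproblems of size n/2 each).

For divide and conquer with division factor 2:

Problem sizes at each level:
Level 0: 8
Level 1: 4
Level 2: 2
Level 3: 1

The root is level 0 and the size-1 base case is level 3 (the tree spans levels 0 through 3, i.e. 4 levels counting the root), so the depth is the number of divisions: log_2(8) = 3

The recursion tree depth is log_2(8) = 3. At each level, the problem size is divided by 2, so it takes 3 divisions to reduce to a base case of size 1. The algorithm makes 8 recursive calls at each level.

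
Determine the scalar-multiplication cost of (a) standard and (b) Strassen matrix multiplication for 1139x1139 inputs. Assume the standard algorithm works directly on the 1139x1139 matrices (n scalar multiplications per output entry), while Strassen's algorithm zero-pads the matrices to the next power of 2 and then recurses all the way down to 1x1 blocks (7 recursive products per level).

Matrix multiplication for 1139x1139 matrices:

Strassen's algorithm requires power-of-2 dimensions. Pad 1139x1139 to 2048x2048 (next power of 2).

Standard algorithm: 1139^3 = 1477648619 multiplications
Strassen's algorithm: 7^(log2(2048)) = 7^11 = 1977326743 multiplications
Difference: 1477648619 - 1977326743 = -499678124 (Strassen uses MORE here due to padding overhead — for small or just-over-power-of-2 n, padding can outweigh the per-level savings)

Standard: 1477648619 multiplications (1139^3). Strassen: 1977326743 multiplications (7^11, after padding to 2048x2048). Strassen reduces 8 recursive multiplications to 7 at each level.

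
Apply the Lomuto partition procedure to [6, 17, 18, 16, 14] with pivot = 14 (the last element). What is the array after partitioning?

Lomuto partition with pivot = 14:

Initial array: [6, 17, 18, 16, 14]

arr[0]=6 <= 14: swap with position 0, array becomes [6, 17, 18, 16, 14]
arr[1]=17 > 14: no swap
arr[2]=18 > 14: no swap
arr[3]=16 > 14: no swap

Place pivot at position 1: [6, 14, 18, 16, 17]
Pivot position: 1

After partitioning with pivot 14, the array becomes [6, 14, 18, 16, 17]. The pivot is placed at index 1. All elements to the left of the pivot are <= 14, and all elements to the right are > 14.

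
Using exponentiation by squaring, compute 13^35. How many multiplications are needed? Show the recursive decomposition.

Computing 13^35 by squaring (build up from 13^1; each line after the first costs one multiplication):

13^1 = 13
13^2 = (13^1)^2 = 13^2 = 169
13^4 = (13^2)^2 = 169^2 = 28561
13^8 = (13^4)^2 = 28561^2 = 815730721
13^16 = (13^8)^2 = 815730721^2 = 665416609183179841
13^17 = 13 * 13^16 = 13 * 665416609183179841 = 8650415919381337933
13^34 = (13^17)^2 = 8650415919381337933^2 = 74829695578286078013428929473144712489
13^35 = 13 * 13^34 = 13 * 74829695578286078013428929473144712489 = 972786042517719014174576083150881262357

Result: 972786042517719014174576083150881262357
Multiplications needed: 7 (7 lines after 13^1)

13^35 = 972786042517719014174576083150881262357. Using exponentiation by squaring, this requires 7 multiplications. The key idea: if the exponent is even, square the half-power; if odd, multiply by the base once.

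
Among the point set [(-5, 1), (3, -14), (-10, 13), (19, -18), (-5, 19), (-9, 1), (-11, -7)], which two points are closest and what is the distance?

Computing all pairwise distances among 7 points:

d((-5, 1), (3, -14)) = 17.0
d((-5, 1), (-10, 13)) = 13.0
d((-5, 1), (19, -18)) = 30.6105
d((-5, 1), (-5, 19)) = 18.0
d((-5, 1), (-9, 1)) = 4.0 <-- minimum
d((-5, 1), (-11, -7)) = 10.0
d((3, -14), (-10, 13)) = 29.9666
d((3, -14), (19, -18)) = 16.4924
d((3, -14), (-5, 19)) = 33.9559
d((3, -14), (-9, 1)) = 19.2094
d((3, -14), (-11, -7)) = 15.6525
d((-10, 13), (19, -18)) = 42.45
d((-10, 13), (-5, 19)) = 7.8102
d((-10, 13), (-9, 1)) = 12.0416
d((-10, 13), (-11, -7)) = 20.025
d((19, -18), (-5, 19)) = 44.1022
d((19, -18), (-9, 1)) = 33.8378
d((19, -18), (-11, -7)) = 31.9531
d((-5, 19), (-9, 1)) = 18.4391
d((-5, 19), (-11, -7)) = 26.6833
d((-9, 1), (-11, -7)) = 8.2462

Closest pair: (-5, 1) and (-9, 1) with distance 4.0

The closest pair is (-5, 1) and (-9, 1) with Euclidean distance 4.0. For 7 points, brute-force pairwise comparison is shown above. For large n, the divide-and-conquer algorithm (sort by x, recurse on halves, check the dividing strip) achieves O(n log n).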